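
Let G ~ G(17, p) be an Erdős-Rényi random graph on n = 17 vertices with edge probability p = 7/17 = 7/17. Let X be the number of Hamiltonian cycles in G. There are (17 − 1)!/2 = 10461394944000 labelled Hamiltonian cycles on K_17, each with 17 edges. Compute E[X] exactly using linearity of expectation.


K_17 has (17 − 1)!/2 = 10461394944000 labelled Hamiltonian cycles.
For each such Hamiltonian cycle H, let X_H = 1 if all 17 edges of H are present in G. Then P[X_H = 1] = p^{17} = (7/17)^{17} = 232630513987207/827240261886336764177.
By linearity of expectation: E[X] = Σ_H E[X_H] = 10461394944000 · p^{17} = 10461394944000 · 232630513987207/827240261886336764177 = 2433639682845888590481408000/827240261886336764177.
Numerically: E[X] ≈ 2.9419e+06.

E[X] = 10461394944000 · (7/17)^{17} = 2433639682845888590481408000/827240261886336764177 ≈ 2.9419e+06.


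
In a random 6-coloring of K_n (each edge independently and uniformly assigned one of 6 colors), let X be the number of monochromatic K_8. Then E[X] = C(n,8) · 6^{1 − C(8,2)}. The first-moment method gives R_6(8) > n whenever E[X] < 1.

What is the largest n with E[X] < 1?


We need C(n, 8) · 6^{1 − 28} < 1, i.e. C(n, 8) < 6^{28 − 1} = 1023490369077469249536.
Check values of n near the boundary:
  n = 1593: C(1593, 8) = 1010555394551193970323; 1010555394551193970323 < 1023490369077469249536? YES
  n = 1594: C(1594, 8) = 1015652773590544255167; 1015652773590544255167 < 1023490369077469249536? YES
  n = 1595: C(1595, 8) = 1020772636343363633895; 1020772636343363633895 < 1023490369077469249536? YES
  n = 1596: C(1596, 8) = 1025915067760710553965; 1025915067760710553965 < 1023490369077469249536? NO
  n = 1597: C(1597, 8) = 1031080153060953275445; 1031080153060953275445 < 1023490369077469249536? NO
  n = 1598: C(1598, 8) = 1036267977730442348529; 1036267977730442348529 < 1023490369077469249536? NO
The largest n with C(n, 8) < 1023490369077469249536 is n = 1595 (where E[X] = 113419181815929292655/113721152119718805504 ≈ 0.997). Hence R_6(8) > 1595, i.e. R_6(8) ≥ 1596.

Largest n = 1595; hence R_6(8) > 1595.


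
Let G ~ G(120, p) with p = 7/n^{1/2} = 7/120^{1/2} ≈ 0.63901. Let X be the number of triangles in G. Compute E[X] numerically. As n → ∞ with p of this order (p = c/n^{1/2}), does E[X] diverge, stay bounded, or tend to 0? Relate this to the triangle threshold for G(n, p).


Number of potential triangles: C(120, 3) = 280840.
Each occurs with probability p³ ≈ (0.63901)³ ≈ 2.60928941e-01.
By linearity: E[X] = C(120, 3)·p³ ≈ 280840 · 2.60928941e-01 ≈ 73279.283675.
Since α = 1/2 < 1, p = c/n^{1/2} ≫ 1/n is above the triangle threshold p ~ 1/n. Asymptotically E[X] ~ (c³/6)·n^{3(1−α)} = (7³/6)·n^{1.5} → ∞; triangles are abundant w.h.p.

E[X] ≈ 73279.283675; in regime p = Θ(1/n^{1/2}) E[X] diverges (above the triangle threshold p ~ 1/n).


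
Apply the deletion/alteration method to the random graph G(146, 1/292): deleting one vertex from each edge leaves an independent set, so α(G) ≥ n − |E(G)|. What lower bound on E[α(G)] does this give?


E[|E(G)|] = C(146, 2)·p = 10585 · (1/292) = 145/4.
E[α(G)] ≥ n − E[|E(G)|] = 146 − 145/4 = 439/4.
Numerically: ≈ 109.750.
(This is only a lower bound; the true E[α(G)] may be larger.)

E[α(G)] ≥ 439/4 ≈ 109.750.


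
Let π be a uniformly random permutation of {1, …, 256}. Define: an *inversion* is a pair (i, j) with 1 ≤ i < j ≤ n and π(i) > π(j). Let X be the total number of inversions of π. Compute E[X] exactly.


Write X = Σ X_I over the C(256, 2) = 32640 pairs i < j, with X_I the indicator of one inversion.
There are 32640 indicators.
For each fixed pair i < j, the values π(i) and π(j) are two distinct elements of {1, …, 256} in uniformly random order; by symmetry P[π(i) > π(j)] = 1/2.
By linearity: E[X] = 32640 · (1/2) = C(256, 2) · (1/2) = 32640/2 = 16320 ≈ 16320.000000.

E[X] = 16320 = 16320.000000.


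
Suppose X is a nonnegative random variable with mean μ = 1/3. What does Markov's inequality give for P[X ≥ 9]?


μ = E[X] = 1/3, a = 9.
Markov: P[X ≥ 9] ≤ μ/a = (1/3)/9 = 1/27.
Numerically: ≈ 0.0370.
(Since a = 9 > μ = 0.3333, the bound 1/27 is < 1 and informative.)

P[X ≥ 9] ≤ 1/27 ≈ 0.0370.


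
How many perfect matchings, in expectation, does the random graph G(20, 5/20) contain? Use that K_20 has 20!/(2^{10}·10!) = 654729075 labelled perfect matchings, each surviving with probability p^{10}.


K_20 has 20!/(2^{10}·10!) = 654729075 labelled perfect matchings.
For each such perfect matching H, let X_H = 1 if all 10 edges of H are present in G. Then P[X_H = 1] = p^{10} = (1/4)^{10} = 1/1048576.
Summing the indicators: E[X] = Σ_H E[X_H] = 654729075 · p^{10} = 654729075 · 1/1048576 = 654729075/1048576.
Numerically: E[X] ≈ 624.

E[X] = 654729075 · (1/4)^{10} = 654729075/1048576 ≈ 624.


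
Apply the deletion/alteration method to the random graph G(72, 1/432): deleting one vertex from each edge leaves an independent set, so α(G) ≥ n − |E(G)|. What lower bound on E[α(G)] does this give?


E[|E(G)|] = C(72, 2)·p = 2556 · (1/432) = 71/12.
E[α(G)] ≥ n − E[|E(G)|] = 72 − 71/12 = 793/12.
Numerically: ≈ 66.0833.
(This is only a lower bound; the true E[α(G)] may be larger.)

E[α(G)] ≥ 793/12 ≈ 66.0833.


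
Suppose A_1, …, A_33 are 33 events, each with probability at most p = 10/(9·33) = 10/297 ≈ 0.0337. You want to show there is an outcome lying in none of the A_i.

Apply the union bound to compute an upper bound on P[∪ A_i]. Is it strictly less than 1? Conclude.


Union bound: P[∪_{i=1}^{33} A_i] ≤ Σ_i P[A_i] ≤ 33·p = 33·(10/297) = 10/9.
Numerically: 10/9 ≈ 1.1111.
Is 10/9 < 1? NO.
Since the bound 10/9 is ≥ 1, the union bound is uninformative here; it does NOT by itself certify existence.

33·p = 10/9 ≈ 1.1111; existence NOT certified by the union bound.


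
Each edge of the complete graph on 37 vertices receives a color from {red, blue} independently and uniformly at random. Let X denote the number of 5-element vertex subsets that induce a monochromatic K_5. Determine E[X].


Let X = Σ_S X_S over the C(37, 5) = 435897 subsets S of size 5, where X_S = 1 if the K_5 on S is monochromatic.
For a fixed S, the K_5 on S has C(5, 2) = 10 edges. P[all 10 edges red] = (1/2)^10, and likewise for blue, so P[monochromatic] = 2·(1/2)^10 = 2^{1 − 10} = 1/512.
By linearity: E[X] = C(37, 5) · 2^{1 − 10} = 435897 · 1/512 = 435897/512.
Numerically: E[X] ≈ 851.3613.

E[X] = C(37,5)·2^(1−C(5,2)) = 435897/512 ≈ 851.3613.


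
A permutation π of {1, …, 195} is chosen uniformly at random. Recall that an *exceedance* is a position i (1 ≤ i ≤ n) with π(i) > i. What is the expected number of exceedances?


Write X = Σ_{i=1}^{195} X_i, where X_i = 1_{π(i) > i}.
For each fixed i, π(i) is uniform over {1, …, 195} (marginal of a uniform permutation), so P[π(i) > i] = (n − i)/n. Summing: Σ_{i=1}^{195} (n − i)/n = (0 + 1 + … + 194)/195 = 195(195 − 1)/(2·195) = (195 − 1)/2.
Hence E[X] = Σ_{i=1}^{195} (195 − i)/195 = 97 ≈ 97.000.

E[X] = 97 = 97.000.


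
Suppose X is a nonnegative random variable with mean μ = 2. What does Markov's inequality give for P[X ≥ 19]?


μ = E[X] = 2, a = 19.
Markov: P[X ≥ 19] ≤ μ/a = (2)/19 = 2/19.
Numerically: ≈ 0.1053.
(Since a = 19 > μ = 2.0000, the bound 2/19 is < 1 and informative.)

P[X ≥ 19] ≤ 2/19 ≈ 0.1053.


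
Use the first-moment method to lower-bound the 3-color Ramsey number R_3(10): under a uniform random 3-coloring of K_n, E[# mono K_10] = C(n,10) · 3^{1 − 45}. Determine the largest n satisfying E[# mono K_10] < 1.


We need C(n, 10) · 3^{1 − 45} < 1, i.e. C(n, 10) < 3^{45 − 1} = 984770902183611232881.
Check values of n near the boundary:
  n = 569: C(569, 10) = 905357721286137524328; 905357721286137524328 < 984770902183611232881? YES
  n = 570: C(570, 10) = 921524823451961408691; 921524823451961408691 < 984770902183611232881? YES
  n = 571: C(571, 10) = 937951290893172842001; 937951290893172842001 < 984770902183611232881? YES
  n = 572: C(572, 10) = 954640815642161682606; 954640815642161682606 < 984770902183611232881? YES
  n = 573: C(573, 10) = 971597135635805762226; 971597135635805762226 < 984770902183611232881? YES
  n = 574: C(574, 10) = 988824035203816502691; 988824035203816502691 < 984770902183611232881? NO
  n = 575: C(575, 10) = 1006325345561406175305; 1006325345561406175305 < 984770902183611232881? NO
  n = 576: C(576, 10) = 1024104945306307344480; 1024104945306307344480 < 984770902183611232881? NO
The largest n with C(n, 10) < 984770902183611232881 is n = 573 (where E[X] = 35985079097622435638/36472996377170786403 ≈ 0.987). Hence R_3(10) > 573, i.e. R_3(10) ≥ 574.

Largest n = 573; hence R_3(10) > 573.


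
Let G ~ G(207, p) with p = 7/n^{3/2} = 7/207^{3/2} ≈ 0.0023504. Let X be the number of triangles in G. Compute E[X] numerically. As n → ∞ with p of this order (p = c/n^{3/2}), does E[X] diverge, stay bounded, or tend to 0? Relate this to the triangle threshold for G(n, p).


Number of potential triangles: C(207, 3) = 1456935.
Each occurs with probability p³ ≈ (0.0023504)³ ≈ 1.29845698e-08.
By linearity: E[X] = C(207, 3)·p³ ≈ 1456935 · 1.29845698e-08 ≈ 0.018918.
Since α = 3/2 > 1, p = c/n^{3/2} = o(1/n) is below the triangle threshold p ~ 1/n. Asymptotically E[X] ~ (c³/6)·n^{3(1−α)} = (7³/6)·n^{-1.5} → 0, so by Markov's inequality G has no triangles w.h.p.

E[X] ≈ 0.018918; in regime p = Θ(1/n^{3/2}) E[X] tends to 0 (below the triangle threshold p ~ 1/n).


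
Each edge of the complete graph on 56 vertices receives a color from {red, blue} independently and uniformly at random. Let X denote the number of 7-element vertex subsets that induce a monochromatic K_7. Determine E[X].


Let X = Σ_S X_S over the C(56, 7) = 231917400 subsets S of size 7, where X_S = 1 if the K_7 on S is monochromatic.
For a fixed S, the K_7 on S has C(7, 2) = 21 edges. P[all 21 edges red] = (1/2)^21, and likewise for blue, so P[monochromatic] = 2·(1/2)^21 = 2^{1 − 21} = 1/1048576.
By linearity: E[X] = C(56, 7) · 2^{1 − 21} = 231917400 · 1/1048576 = 28989675/131072.
Numerically: E[X] ≈ 221.173668.

E[X] = C(56,7)·2^(1−C(7,2)) = 28989675/131072 ≈ 221.173668.


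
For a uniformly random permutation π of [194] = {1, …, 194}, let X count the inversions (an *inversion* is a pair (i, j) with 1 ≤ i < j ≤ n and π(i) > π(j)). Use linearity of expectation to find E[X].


Write X = Σ X_I over the C(194, 2) = 18721 pairs i < j, with X_I the indicator of one inversion.
There are 18721 indicators.
For each fixed pair i < j, the values π(i) and π(j) are two distinct elements of {1, …, 194} in uniformly random order; by symmetry P[π(i) > π(j)] = 1/2.
By linearity: E[X] = 18721 · (1/2) = C(194, 2) · (1/2) = 18721/2 = 18721/2 ≈ 9360.50000.

E[X] = 18721/2 = 9360.50000.


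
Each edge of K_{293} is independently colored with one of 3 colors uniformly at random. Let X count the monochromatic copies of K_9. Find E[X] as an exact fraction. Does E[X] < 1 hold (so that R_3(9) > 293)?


E[X] = C(293, 9) · 3^{1 − 36} = 38740172144007620 · 3^{−35} = 38740172144007620/50031545098999707.
As a reduced fraction: E[X] = 38740172144007620/50031545098999707 ≈ 0.7743149.
Is E[X] < 1? YES.
Since E[X] < 1, there exists a 3-coloring of K_{293} with no monochromatic K_9; hence R_3(9) > 293.

E[X] = 38740172144007620/50031545098999707 ≈ 0.7743149; E[X] < 1, so R_3(9) > 293.


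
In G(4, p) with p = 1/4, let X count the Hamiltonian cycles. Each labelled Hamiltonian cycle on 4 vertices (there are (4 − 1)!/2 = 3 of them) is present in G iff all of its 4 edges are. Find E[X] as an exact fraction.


K_4 has (4 − 1)!/2 = 3 labelled Hamiltonian cycles.
For each such Hamiltonian cycle H, let X_H = 1 if all 4 edges of H are present in G. Then P[X_H = 1] = p^{4} = (1/4)^{4} = 1/256.
By linearity: E[X] = Σ_H E[X_H] = 3 · p^{4} = 3 · 1/256 = 3/256.
Numerically: E[X] ≈ 0.0117188.

E[X] = 3 · (1/4)^{4} = 3/256 ≈ 0.0117188.


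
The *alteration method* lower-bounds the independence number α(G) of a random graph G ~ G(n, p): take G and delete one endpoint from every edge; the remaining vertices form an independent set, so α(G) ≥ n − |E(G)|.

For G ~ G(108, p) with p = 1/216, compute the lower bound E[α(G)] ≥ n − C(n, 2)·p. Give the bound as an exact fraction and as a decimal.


E[|E(G)|] = C(108, 2)·p = 5778 · (1/216) = 107/4.
E[α(G)] ≥ n − E[|E(G)|] = 108 − 107/4 = 325/4.
Numerically: ≈ 81.2500.
(This is only a lower bound; the true E[α(G)] may be larger.)

E[α(G)] ≥ 325/4 ≈ 81.2500.


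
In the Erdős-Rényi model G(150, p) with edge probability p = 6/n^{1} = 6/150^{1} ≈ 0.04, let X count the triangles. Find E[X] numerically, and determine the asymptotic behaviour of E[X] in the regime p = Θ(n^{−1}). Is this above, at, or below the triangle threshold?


Number of potential triangles: C(150, 3) = 551300.
Each occurs with probability p³ ≈ (0.04)³ ≈ 6.40000e-05.
By linearity: E[X] = C(150, 3)·p³ ≈ 551300 · 6.40000e-05 ≈ 35.283.
Here α = 1, so p = 6/n is exactly at the triangle threshold p ~ 1/n. Asymptotically E[X] → c³/6 = 6³/6 = 36 ≈ 36.000, a bounded constant. In this regime the triangle count is asymptotically Poisson(c³/6).

E[X] ≈ 35.283; in regime p = Θ(1/n^{1}) E[X] stays bounded (at the triangle threshold p ~ 1/n).


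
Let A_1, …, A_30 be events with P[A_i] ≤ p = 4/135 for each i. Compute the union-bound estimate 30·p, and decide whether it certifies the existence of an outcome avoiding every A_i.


Union bound: P[∪_{i=1}^{30} A_i] ≤ Σ_i P[A_i] ≤ 30·p = 30·(4/135) = 8/9.
Numerically: 8/9 ≈ 0.88889.
Is 8/9 < 1? YES.
Since P[∪ A_i] ≤ 8/9 < 1, the complement has P[∩ A_i^c] ≥ 1 − 8/9 = 1/9 > 0, so some outcome avoids every A_i.

30·p = 8/9 ≈ 0.88889; existence CERTIFIED by the union bound.


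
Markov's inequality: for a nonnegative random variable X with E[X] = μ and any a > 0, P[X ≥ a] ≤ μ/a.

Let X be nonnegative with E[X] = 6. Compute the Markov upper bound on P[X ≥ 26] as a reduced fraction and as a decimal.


μ = E[X] = 6, a = 26.
Markov: P[X ≥ 26] ≤ μ/a = (6)/26 = 3/13.
Numerically: ≈ 0.230769.
(Since a = 26 > μ = 6.000000, the bound 3/13 is < 1 and informative.)

P[X ≥ 26] ≤ 3/13 ≈ 0.230769.


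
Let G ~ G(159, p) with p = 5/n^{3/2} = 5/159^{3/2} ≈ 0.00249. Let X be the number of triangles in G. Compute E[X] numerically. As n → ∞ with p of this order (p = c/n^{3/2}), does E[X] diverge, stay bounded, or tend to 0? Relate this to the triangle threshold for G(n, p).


Number of potential triangles: C(159, 3) = 657359.
Each occurs with probability p³ ≈ (0.00249)³ ≈ 1.55104e-08.
By linearity: E[X] = C(159, 3)·p³ ≈ 657359 · 1.55104e-08 ≈ 0.010.
Since α = 3/2 > 1, p = c/n^{3/2} = o(1/n) is below the triangle threshold p ~ 1/n. Asymptotically E[X] ~ (c³/6)·n^{3(1−α)} = (5³/6)·n^{-1.5} → 0, so by Markov's inequality G has no triangles w.h.p.

E[X] ≈ 0.010; in regime p = Θ(1/n^{3/2}) E[X] tends to 0 (below the triangle threshold p ~ 1/n).


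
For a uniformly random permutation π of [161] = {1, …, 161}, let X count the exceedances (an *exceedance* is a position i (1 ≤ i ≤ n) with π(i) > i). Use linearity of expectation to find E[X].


Write X = Σ_{i=1}^{161} X_i, where X_i = 1_{π(i) > i}.
For each fixed i, π(i) is uniform over {1, …, 161} (marginal of a uniform permutation), so P[π(i) > i] = (n − i)/n. Summing: Σ_{i=1}^{161} (n − i)/n = (0 + 1 + … + 160)/161 = 161(161 − 1)/(2·161) = (161 − 1)/2.
Hence E[X] = Σ_{i=1}^{161} (161 − i)/161 = 80 ≈ 80.00000.

E[X] = 80 = 80.00000.


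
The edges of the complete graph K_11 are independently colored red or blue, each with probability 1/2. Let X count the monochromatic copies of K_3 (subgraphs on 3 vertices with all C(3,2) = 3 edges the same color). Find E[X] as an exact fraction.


Let X = Σ_S X_S over the C(11, 3) = 165 subsets S of size 3, where X_S = 1 if the K_3 on S is monochromatic.
For a fixed S, the K_3 on S has C(3, 2) = 3 edges. P[all 3 edges red] = (1/2)^3, and likewise for blue, so P[monochromatic] = 2·(1/2)^3 = 2^{1 − 3} = 1/4.
Summing: E[X] = C(11, 3) · 2^{1 − 3} = 165 · 1/4 = 165/4.
Numerically: E[X] ≈ 41.250000.

E[X] = C(11,3)·2^(1−C(3,2)) = 165/4 ≈ 41.250000.


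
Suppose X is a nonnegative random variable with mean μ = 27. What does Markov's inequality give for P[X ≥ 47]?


μ = E[X] = 27, a = 47.
Markov: P[X ≥ 47] ≤ μ/a = (27)/47 = 27/47.
Numerically: ≈ 0.5745.
(Since a = 47 > μ = 27.0000, the bound 27/47 is < 1 and informative.)

P[X ≥ 47] ≤ 27/47 ≈ 0.5745.


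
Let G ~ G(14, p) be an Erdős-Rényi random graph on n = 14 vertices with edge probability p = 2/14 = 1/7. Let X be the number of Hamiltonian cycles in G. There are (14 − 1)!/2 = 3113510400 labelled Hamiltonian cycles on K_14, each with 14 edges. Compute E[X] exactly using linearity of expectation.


K_14 has (14 − 1)!/2 = 3113510400 labelled Hamiltonian cycles.
For each such Hamiltonian cycle H, let X_H = 1 if all 14 edges of H are present in G. Then P[X_H = 1] = p^{14} = (1/7)^{14} = 1/678223072849.
By linearity of expectation: E[X] = Σ_H E[X_H] = 3113510400 · p^{14} = 3113510400 · 1/678223072849 = 444787200/96889010407.
Numerically: E[X] ≈ 0.0045907.

E[X] = 3113510400 · (1/7)^{14} = 444787200/96889010407 ≈ 0.0045907.


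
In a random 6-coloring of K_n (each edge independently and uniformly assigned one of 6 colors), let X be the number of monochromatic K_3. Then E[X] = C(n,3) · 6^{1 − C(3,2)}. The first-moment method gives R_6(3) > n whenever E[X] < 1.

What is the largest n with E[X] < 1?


We need C(n, 3) · 6^{1 − 3} < 1, i.e. C(n, 3) < 6^{3 − 1} = 36.
Check values of n near the boundary:
  n = 6: C(6, 3) = 20; 20 < 36? YES
  n = 7: C(7, 3) = 35; 35 < 36? YES
  n = 8: C(8, 3) = 56; 56 < 36? NO
  n = 9: C(9, 3) = 84; 84 < 36? NO
The largest n with C(n, 3) < 36 is n = 7 (where E[X] = 35/36 ≈ 0.972222). Hence R_6(3) > 7, i.e. R_6(3) ≥ 8.

Largest n = 7; hence R_6(3) > 7.


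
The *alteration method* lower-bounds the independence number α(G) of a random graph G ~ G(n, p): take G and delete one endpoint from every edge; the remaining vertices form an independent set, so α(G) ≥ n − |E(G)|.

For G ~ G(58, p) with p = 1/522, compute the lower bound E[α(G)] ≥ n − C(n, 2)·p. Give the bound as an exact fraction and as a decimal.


E[|E(G)|] = C(58, 2)·p = 1653 · (1/522) = 19/6.
E[α(G)] ≥ n − E[|E(G)|] = 58 − 19/6 = 329/6.
Numerically: ≈ 54.833333.
(This is only a lower bound; the true E[α(G)] may be larger.)

E[α(G)] ≥ 329/6 ≈ 54.833333.


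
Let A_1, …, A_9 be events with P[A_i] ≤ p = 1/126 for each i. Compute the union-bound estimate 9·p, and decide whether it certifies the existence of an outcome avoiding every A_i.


Union bound: P[∪_{i=1}^{9} A_i] ≤ Σ_i P[A_i] ≤ 9·p = 9·(1/126) = 1/14.
Numerically: 1/14 ≈ 0.071.
Is 1/14 < 1? YES.
Since P[∪ A_i] ≤ 1/14 < 1, the complement has P[∩ A_i^c] ≥ 1 − 1/14 = 13/14 > 0, so some outcome avoids every A_i.

9·p = 1/14 ≈ 0.071; existence CERTIFIED by the union bound.


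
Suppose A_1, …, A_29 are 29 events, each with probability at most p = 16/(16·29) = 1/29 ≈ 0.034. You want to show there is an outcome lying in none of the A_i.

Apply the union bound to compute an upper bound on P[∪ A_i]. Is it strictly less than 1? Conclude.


Union bound: P[∪_{i=1}^{29} A_i] ≤ Σ_i P[A_i] ≤ 29·p = 29·(1/29) = 1.
Numerically: 1 ≈ 1.000.
Is 1 < 1? NO.
Since the bound 1 is ≥ 1, the union bound is uninformative here; it does NOT by itself certify existence.

29·p = 1 ≈ 1.000; existence NOT certified by the union bound.


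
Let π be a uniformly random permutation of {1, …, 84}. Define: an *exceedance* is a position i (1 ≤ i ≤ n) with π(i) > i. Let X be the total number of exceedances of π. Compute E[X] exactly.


Write X = Σ_{i=1}^{84} X_i, where X_i = 1_{π(i) > i}.
For each fixed i, π(i) is uniform over {1, …, 84} (marginal of a uniform permutation), so P[π(i) > i] = (n − i)/n. Summing: Σ_{i=1}^{84} (n − i)/n = (0 + 1 + … + 83)/84 = 84(84 − 1)/(2·84) = (84 − 1)/2.
Hence E[X] = Σ_{i=1}^{84} (84 − i)/84 = 83/2 ≈ 41.5000.

E[X] = 83/2 = 41.5000.


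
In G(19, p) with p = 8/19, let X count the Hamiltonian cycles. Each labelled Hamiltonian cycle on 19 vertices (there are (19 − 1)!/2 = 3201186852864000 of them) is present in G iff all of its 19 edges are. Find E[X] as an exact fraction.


K_19 has (19 − 1)!/2 = 3201186852864000 labelled Hamiltonian cycles.
For each such Hamiltonian cycle H, let X_H = 1 if all 19 edges of H are present in G. Then P[X_H = 1] = p^{19} = (8/19)^{19} = 144115188075855872/1978419655660313589123979.
Summing the indicators: E[X] = Σ_H E[X_H] = 3201186852864000 · p^{19} = 3201186852864000 · 144115188075855872/1978419655660313589123979 = 461339645366452518590934417408000/1978419655660313589123979.
Numerically: E[X] ≈ 2.3319e+08.

E[X] = 3201186852864000 · (8/19)^{19} = 461339645366452518590934417408000/1978419655660313589123979 ≈ 2.3319e+08.


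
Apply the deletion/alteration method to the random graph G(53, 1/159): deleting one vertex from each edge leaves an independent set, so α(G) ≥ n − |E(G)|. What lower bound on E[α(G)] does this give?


E[|E(G)|] = C(53, 2)·p = 1378 · (1/159) = 26/3.
E[α(G)] ≥ n − E[|E(G)|] = 53 − 26/3 = 133/3.
Numerically: ≈ 44.33333.
(This is only a lower bound; the true E[α(G)] may be larger.)

E[α(G)] ≥ 133/3 ≈ 44.33333.


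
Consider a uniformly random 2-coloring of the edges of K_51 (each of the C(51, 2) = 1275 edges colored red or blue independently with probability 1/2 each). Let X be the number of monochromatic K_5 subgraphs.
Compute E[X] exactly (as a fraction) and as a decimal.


Let X = Σ_S X_S over the C(51, 5) = 2349060 subsets S of size 5, where X_S = 1 if the K_5 on S is monochromatic.
For a fixed S, the K_5 on S has C(5, 2) = 10 edges. P[all 10 edges red] = (1/2)^10, and likewise for blue, so P[monochromatic] = 2·(1/2)^10 = 2^{1 − 10} = 1/512.
Summing: E[X] = C(51, 5) · 2^{1 − 10} = 2349060 · 1/512 = 587265/128.
Numerically: E[X] ≈ 4588.00781.

E[X] = C(51,5)·2^(1−C(5,2)) = 587265/128 ≈ 4588.00781.


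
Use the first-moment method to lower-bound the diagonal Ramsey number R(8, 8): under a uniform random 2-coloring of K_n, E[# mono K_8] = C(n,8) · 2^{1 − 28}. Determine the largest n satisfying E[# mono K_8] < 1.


We need C(n, 8) · 2^{1 − 28} < 1, i.e. C(n, 8) < 2^{28 − 1} = 134217728.
Check values of n near the boundary:
  n = 36: C(36, 8) = 30260340; 30260340 < 134217728? YES
  n = 37: C(37, 8) = 38608020; 38608020 < 134217728? YES
  n = 38: C(38, 8) = 48903492; 48903492 < 134217728? YES
  n = 39: C(39, 8) = 61523748; 61523748 < 134217728? YES
  n = 40: C(40, 8) = 76904685; 76904685 < 134217728? YES
  n = 41: C(41, 8) = 95548245; 95548245 < 134217728? YES
  n = 42: C(42, 8) = 118030185; 118030185 < 134217728? YES
  n = 43: C(43, 8) = 145008513; 145008513 < 134217728? NO
The largest n with C(n, 8) < 134217728 is n = 42 (where E[X] = 118030185/134217728 ≈ 0.879393). Hence R(8, 8) > 42, i.e. R(8, 8) ≥ 43.

Largest n = 42; hence R(8, 8) > 42.


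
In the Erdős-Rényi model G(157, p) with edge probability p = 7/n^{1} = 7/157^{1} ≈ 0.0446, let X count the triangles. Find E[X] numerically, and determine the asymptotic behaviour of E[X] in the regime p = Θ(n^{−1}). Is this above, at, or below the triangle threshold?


Number of potential triangles: C(157, 3) = 632710.
Each occurs with probability p³ ≈ (0.0446)³ ≈ 8.86329e-05.
By linearity: E[X] = C(157, 3)·p³ ≈ 632710 · 8.86329e-05 ≈ 56.079.
Here α = 1, so p = 7/n is exactly at the triangle threshold p ~ 1/n. Asymptotically E[X] → c³/6 = 7³/6 = 343/6 ≈ 57.167, a bounded constant. In this regime the triangle count is asymptotically Poisson(c³/6).

E[X] ≈ 56.079; in regime p = Θ(1/n^{1}) E[X] stays bounded (at the triangle threshold p ~ 1/n).


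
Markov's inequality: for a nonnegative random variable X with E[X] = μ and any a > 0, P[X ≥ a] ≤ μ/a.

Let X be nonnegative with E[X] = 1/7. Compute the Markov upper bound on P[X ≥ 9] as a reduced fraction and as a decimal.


μ = E[X] = 1/7, a = 9.
Markov: P[X ≥ 9] ≤ μ/a = (1/7)/9 = 1/63.
Numerically: ≈ 0.015873.
(Since a = 9 > μ = 0.142857, the bound 1/63 is < 1 and informative.)

P[X ≥ 9] ≤ 1/63 ≈ 0.015873.


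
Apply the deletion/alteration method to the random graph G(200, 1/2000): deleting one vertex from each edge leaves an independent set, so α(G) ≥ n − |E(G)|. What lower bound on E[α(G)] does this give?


E[|E(G)|] = C(200, 2)·p = 19900 · (1/2000) = 199/20.
E[α(G)] ≥ n − E[|E(G)|] = 200 − 199/20 = 3801/20.
Numerically: ≈ 190.050.
(This is only a lower bound; the true E[α(G)] may be larger.)

E[α(G)] ≥ 3801/20 ≈ 190.050.


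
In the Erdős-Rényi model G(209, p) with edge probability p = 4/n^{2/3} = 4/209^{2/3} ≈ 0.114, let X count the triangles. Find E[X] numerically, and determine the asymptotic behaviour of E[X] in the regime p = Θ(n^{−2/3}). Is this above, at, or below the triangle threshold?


Number of potential triangles: C(209, 3) = 1499784.
Each occurs with probability p³ ≈ (0.114)³ ≈ 1.46517e-03.
By linearity: E[X] = C(209, 3)·p³ ≈ 1499784 · 1.46517e-03 ≈ 2197.435.
Since α = 2/3 < 1, p = c/n^{2/3} ≫ 1/n is above the triangle threshold p ~ 1/n. Asymptotically E[X] ~ (c³/6)·n^{3(1−α)} = (4³/6)·n^{1} → ∞; triangles are abundant w.h.p.

E[X] ≈ 2197.435; in regime p = Θ(1/n^{2/3}) E[X] diverges (above the triangle threshold p ~ 1/n).


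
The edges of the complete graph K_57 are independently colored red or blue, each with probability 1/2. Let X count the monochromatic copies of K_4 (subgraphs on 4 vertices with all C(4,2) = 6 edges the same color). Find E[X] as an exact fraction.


Let X = Σ_S X_S over the C(57, 4) = 395010 subsets S of size 4, where X_S = 1 if the K_4 on S is monochromatic.
For a fixed S, the K_4 on S has C(4, 2) = 6 edges. P[all 6 edges red] = (1/2)^6, and likewise for blue, so P[monochromatic] = 2·(1/2)^6 = 2^{1 − 6} = 1/32.
By linearity: E[X] = C(57, 4) · 2^{1 − 6} = 395010 · 1/32 = 197505/16.
Numerically: E[X] ≈ 12344.062500.

E[X] = C(57,4)·2^(1−C(4,2)) = 197505/16 ≈ 12344.062500.


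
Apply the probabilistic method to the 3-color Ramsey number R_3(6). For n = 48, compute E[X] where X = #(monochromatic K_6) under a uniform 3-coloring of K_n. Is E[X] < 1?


E[X] = C(48, 6) · 3^{1 − 15} = 12271512 · 3^{−14} = 12271512/4782969.
As a reduced fraction: E[X] = 4090504/1594323 ≈ 2.565668.
Is E[X] < 1? NO.
Since E[X] ≥ 1, the first-moment bound is inconclusive at n = 48; it does NOT by itself certify R_3(6) > 48.

E[X] = 4090504/1594323 ≈ 2.565668; E[X] ≥ 1; first-moment method inconclusive here.


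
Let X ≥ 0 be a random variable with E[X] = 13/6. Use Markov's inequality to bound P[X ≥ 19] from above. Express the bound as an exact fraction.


μ = E[X] = 13/6, a = 19.
Markov: P[X ≥ 19] ≤ μ/a = (13/6)/19 = 13/114.
Numerically: ≈ 0.114.
(Since a = 19 > μ = 2.167, the bound 13/114 is < 1 and informative.)

P[X ≥ 19] ≤ 13/114 ≈ 0.114.


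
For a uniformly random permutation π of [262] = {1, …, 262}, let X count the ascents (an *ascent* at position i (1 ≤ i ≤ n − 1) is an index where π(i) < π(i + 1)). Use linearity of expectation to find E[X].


Write X = Σ X_I over i = 1, …, 261, with X_I the indicator of one ascent.
There are 261 indicators.
For each fixed i, the pair (π(i), π(i+1)) is a uniformly random ordered pair of distinct values from {1, …, 262}; by symmetry P[π(i) < π(i+1)] = 1/2.
By linearity: E[X] = 261 · (1/2) = (262 − 1) · (1/2) = 261/2 ≈ 130.500.

E[X] = 261/2 = 130.500.


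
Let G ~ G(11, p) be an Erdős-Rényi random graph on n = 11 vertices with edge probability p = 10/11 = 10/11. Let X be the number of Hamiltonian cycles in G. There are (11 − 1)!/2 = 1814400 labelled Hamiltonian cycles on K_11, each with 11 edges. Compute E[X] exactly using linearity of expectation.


K_11 has (11 − 1)!/2 = 1814400 labelled Hamiltonian cycles.
For each such Hamiltonian cycle H, let X_H = 1 if all 11 edges of H are present in G. Then P[X_H = 1] = p^{11} = (10/11)^{11} = 100000000000/285311670611.
By linearity of expectation: E[X] = Σ_H E[X_H] = 1814400 · p^{11} = 1814400 · 100000000000/285311670611 = 181440000000000000/285311670611.
Numerically: E[X] ≈ 635936.

E[X] = 1814400 · (10/11)^{11} = 181440000000000000/285311670611 ≈ 635936.


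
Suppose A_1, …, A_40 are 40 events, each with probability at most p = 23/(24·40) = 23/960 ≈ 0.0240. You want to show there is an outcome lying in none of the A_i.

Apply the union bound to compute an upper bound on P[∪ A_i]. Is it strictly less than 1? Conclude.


Union bound: P[∪_{i=1}^{40} A_i] ≤ Σ_i P[A_i] ≤ 40·p = 40·(23/960) = 23/24.
Numerically: 23/24 ≈ 0.9583.
Is 23/24 < 1? YES.
Since P[∪ A_i] ≤ 23/24 < 1, the complement has P[∩ A_i^c] ≥ 1 − 23/24 = 1/24 > 0, so some outcome avoids every A_i.

40·p = 23/24 ≈ 0.9583; existence CERTIFIED by the union bound.


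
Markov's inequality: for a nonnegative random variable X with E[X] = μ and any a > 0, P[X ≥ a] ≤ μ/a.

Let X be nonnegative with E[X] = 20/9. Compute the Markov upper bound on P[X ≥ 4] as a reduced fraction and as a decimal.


μ = E[X] = 20/9, a = 4.
Markov: P[X ≥ 4] ≤ μ/a = (20/9)/4 = 5/9.
Numerically: ≈ 0.55556.
(Since a = 4 > μ = 2.22222, the bound 5/9 is < 1 and informative.)

P[X ≥ 4] ≤ 5/9 ≈ 0.55556.


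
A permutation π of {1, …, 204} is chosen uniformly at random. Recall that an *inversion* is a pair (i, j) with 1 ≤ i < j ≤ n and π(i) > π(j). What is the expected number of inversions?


Write X = Σ X_I over the C(204, 2) = 20706 pairs i < j, with X_I the indicator of one inversion.
There are 20706 indicators.
For each fixed pair i < j, the values π(i) and π(j) are two distinct elements of {1, …, 204} in uniformly random order; by symmetry P[π(i) > π(j)] = 1/2.
By linearity: E[X] = 20706 · (1/2) = C(204, 2) · (1/2) = 20706/2 = 10353 ≈ 10353.000.

E[X] = 10353 = 10353.000.


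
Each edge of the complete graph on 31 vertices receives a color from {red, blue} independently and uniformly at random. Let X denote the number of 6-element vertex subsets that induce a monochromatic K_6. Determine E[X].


Let X = Σ_S X_S over the C(31, 6) = 736281 subsets S of size 6, where X_S = 1 if the K_6 on S is monochromatic.
For a fixed S, the K_6 on S has C(6, 2) = 15 edges. P[all 15 edges red] = (1/2)^15, and likewise for blue, so P[monochromatic] = 2·(1/2)^15 = 2^{1 − 15} = 1/16384.
Summing: E[X] = C(31, 6) · 2^{1 − 15} = 736281 · 1/16384 = 736281/16384.
Numerically: E[X] ≈ 44.9390.

E[X] = C(31,6)·2^(1−C(6,2)) = 736281/16384 ≈ 44.9390.


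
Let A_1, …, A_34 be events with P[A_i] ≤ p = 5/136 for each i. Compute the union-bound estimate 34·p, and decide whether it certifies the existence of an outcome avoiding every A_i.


Union bound: P[∪_{i=1}^{34} A_i] ≤ Σ_i P[A_i] ≤ 34·p = 34·(5/136) = 5/4.
Numerically: 5/4 ≈ 1.25000.
Is 5/4 < 1? NO.
Since the bound 5/4 is ≥ 1, the union bound is uninformative here; it does NOT by itself certify existence.

34·p = 5/4 ≈ 1.25000; existence NOT certified by the union bound.


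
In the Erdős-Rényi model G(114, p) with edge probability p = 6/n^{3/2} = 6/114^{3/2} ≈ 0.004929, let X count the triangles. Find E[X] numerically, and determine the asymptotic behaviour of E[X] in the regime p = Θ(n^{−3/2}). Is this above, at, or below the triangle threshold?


Number of potential triangles: C(114, 3) = 240464.
Each occurs with probability p³ ≈ (0.004929)³ ≈ 1.197793e-07.
By linearity: E[X] = C(114, 3)·p³ ≈ 240464 · 1.197793e-07 ≈ 0.0288.
Since α = 3/2 > 1, p = c/n^{3/2} = o(1/n) is below the triangle threshold p ~ 1/n. Asymptotically E[X] ~ (c³/6)·n^{3(1−α)} = (6³/6)·n^{-1.5} → 0, so by Markov's inequality G has no triangles w.h.p.

E[X] ≈ 0.0288; in regime p = Θ(1/n^{3/2}) E[X] tends to 0 (below the triangle threshold p ~ 1/n).


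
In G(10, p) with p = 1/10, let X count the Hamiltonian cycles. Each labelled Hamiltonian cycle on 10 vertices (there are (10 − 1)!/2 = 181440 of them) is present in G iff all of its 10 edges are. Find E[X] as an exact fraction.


K_10 has (10 − 1)!/2 = 181440 labelled Hamiltonian cycles.
For each such Hamiltonian cycle H, let X_H = 1 if all 10 edges of H are present in G. Then P[X_H = 1] = p^{10} = (1/10)^{10} = 1/10000000000.
By linearity of expectation: E[X] = Σ_H E[X_H] = 181440 · p^{10} = 181440 · 1/10000000000 = 567/31250000.
Numerically: E[X] ≈ 1.8144e-05.

E[X] = 181440 · (1/10)^{10} = 567/31250000 ≈ 1.8144e-05.


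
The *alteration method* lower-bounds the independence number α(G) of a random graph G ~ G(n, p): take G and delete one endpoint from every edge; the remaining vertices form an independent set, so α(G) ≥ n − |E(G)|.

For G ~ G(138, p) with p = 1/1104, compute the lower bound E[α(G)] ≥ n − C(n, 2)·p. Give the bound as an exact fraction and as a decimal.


E[|E(G)|] = C(138, 2)·p = 9453 · (1/1104) = 137/16.
E[α(G)] ≥ n − E[|E(G)|] = 138 − 137/16 = 2071/16.
Numerically: ≈ 129.438.
(This is only a lower bound; the true E[α(G)] may be larger.)

E[α(G)] ≥ 2071/16 ≈ 129.438.


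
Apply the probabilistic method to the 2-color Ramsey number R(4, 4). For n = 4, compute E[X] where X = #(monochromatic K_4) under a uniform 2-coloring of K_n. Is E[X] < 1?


E[X] = C(4, 4) · 2^{1 − 6} = 1 · 2^{−5} = 1/32.
As a reduced fraction: E[X] = 1/32 ≈ 0.0312500.
Is E[X] < 1? YES.
Since E[X] < 1, there exists a 2-coloring of K_{4} with no monochromatic K_4; hence R(4, 4) > 4.

E[X] = 1/32 ≈ 0.0312500; E[X] < 1, so R(4, 4) > 4.


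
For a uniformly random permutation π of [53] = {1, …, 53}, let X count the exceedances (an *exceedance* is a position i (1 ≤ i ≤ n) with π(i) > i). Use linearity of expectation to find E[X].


Write X = Σ_{i=1}^{53} X_i, where X_i = 1_{π(i) > i}.
For each fixed i, π(i) is uniform over {1, …, 53} (marginal of a uniform permutation), so P[π(i) > i] = (n − i)/n. Summing: Σ_{i=1}^{53} (n − i)/n = (0 + 1 + … + 52)/53 = 53(53 − 1)/(2·53) = (53 − 1)/2.
Hence E[X] = Σ_{i=1}^{53} (53 − i)/53 = 26 ≈ 26.0000.

E[X] = 26 = 26.0000.


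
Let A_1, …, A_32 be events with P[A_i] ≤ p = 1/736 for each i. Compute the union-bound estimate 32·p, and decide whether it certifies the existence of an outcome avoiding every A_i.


Union bound: P[∪_{i=1}^{32} A_i] ≤ Σ_i P[A_i] ≤ 32·p = 32·(1/736) = 1/23.
Numerically: 1/23 ≈ 0.0435.
Is 1/23 < 1? YES.
Since P[∪ A_i] ≤ 1/23 < 1, the complement has P[∩ A_i^c] ≥ 1 − 1/23 = 22/23 > 0, so some outcome avoids every A_i.

32·p = 1/23 ≈ 0.0435; existence CERTIFIED by the union bound.


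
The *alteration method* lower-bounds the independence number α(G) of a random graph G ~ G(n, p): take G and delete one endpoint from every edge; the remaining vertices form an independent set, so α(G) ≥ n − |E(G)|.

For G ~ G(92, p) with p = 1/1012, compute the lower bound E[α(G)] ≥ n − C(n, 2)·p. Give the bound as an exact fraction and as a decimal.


E[|E(G)|] = C(92, 2)·p = 4186 · (1/1012) = 91/22.
E[α(G)] ≥ n − E[|E(G)|] = 92 − 91/22 = 1933/22.
Numerically: ≈ 87.864.
(This is only a lower bound; the true E[α(G)] may be larger.)

E[α(G)] ≥ 1933/22 ≈ 87.864.


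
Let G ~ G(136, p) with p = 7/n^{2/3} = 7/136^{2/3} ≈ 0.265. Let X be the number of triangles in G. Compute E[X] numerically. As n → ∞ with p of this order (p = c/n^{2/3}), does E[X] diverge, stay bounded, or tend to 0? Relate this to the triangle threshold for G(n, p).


Number of potential triangles: C(136, 3) = 410040.
Each occurs with probability p³ ≈ (0.265)³ ≈ 1.85446e-02.
By linearity: E[X] = C(136, 3)·p³ ≈ 410040 · 1.85446e-02 ≈ 7604.007.
Since α = 2/3 < 1, p = c/n^{2/3} ≫ 1/n is above the triangle threshold p ~ 1/n. Asymptotically E[X] ~ (c³/6)·n^{3(1−α)} = (7³/6)·n^{1} → ∞; triangles are abundant w.h.p.

E[X] ≈ 7604.007; in regime p = Θ(1/n^{2/3}) E[X] diverges (above the triangle threshold p ~ 1/n).


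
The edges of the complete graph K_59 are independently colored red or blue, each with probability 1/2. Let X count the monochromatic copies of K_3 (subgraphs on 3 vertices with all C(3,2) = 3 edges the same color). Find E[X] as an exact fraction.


Let X = Σ_S X_S over the C(59, 3) = 32509 subsets S of size 3, where X_S = 1 if the K_3 on S is monochromatic.
For a fixed S, the K_3 on S has C(3, 2) = 3 edges. P[all 3 edges red] = (1/2)^3, and likewise for blue, so P[monochromatic] = 2·(1/2)^3 = 2^{1 − 3} = 1/4.
By linearity: E[X] = C(59, 3) · 2^{1 − 3} = 32509 · 1/4 = 32509/4.
Numerically: E[X] ≈ 8127.250000.

E[X] = C(59,3)·2^(1−C(3,2)) = 32509/4 ≈ 8127.250000.


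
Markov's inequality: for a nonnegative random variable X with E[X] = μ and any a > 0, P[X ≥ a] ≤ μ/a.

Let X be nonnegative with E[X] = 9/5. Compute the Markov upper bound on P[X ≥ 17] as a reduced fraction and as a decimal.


μ = E[X] = 9/5, a = 17.
Markov: P[X ≥ 17] ≤ μ/a = (9/5)/17 = 9/85.
Numerically: ≈ 0.105882.
(Since a = 17 > μ = 1.800000, the bound 9/85 is < 1 and informative.)

P[X ≥ 17] ≤ 9/85 ≈ 0.105882.


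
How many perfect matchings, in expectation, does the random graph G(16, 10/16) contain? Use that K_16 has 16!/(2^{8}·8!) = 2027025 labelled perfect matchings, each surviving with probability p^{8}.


K_16 has 16!/(2^{8}·8!) = 2027025 labelled perfect matchings.
For each such perfect matching H, let X_H = 1 if all 8 edges of H are present in G. Then P[X_H = 1] = p^{8} = (5/8)^{8} = 390625/16777216.
By linearity: E[X] = Σ_H E[X_H] = 2027025 · p^{8} = 2027025 · 390625/16777216 = 791806640625/16777216.
Numerically: E[X] ≈ 4.72e+04.

E[X] = 2027025 · (5/8)^{8} = 791806640625/16777216 ≈ 4.72e+04.


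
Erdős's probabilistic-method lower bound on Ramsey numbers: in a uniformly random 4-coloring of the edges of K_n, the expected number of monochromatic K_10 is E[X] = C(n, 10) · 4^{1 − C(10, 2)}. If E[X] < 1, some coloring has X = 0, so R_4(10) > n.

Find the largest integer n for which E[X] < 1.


We need C(n, 10) · 4^{1 − 45} < 1, i.e. C(n, 10) < 4^{45 − 1} = 309485009821345068724781056.
Check values of n near the boundary:
  n = 2022: C(2022, 10) = 307870445231474093395937796; 307870445231474093395937796 < 309485009821345068724781056? YES
  n = 2023: C(2023, 10) = 309399856285778485315440716; 309399856285778485315440716 < 309485009821345068724781056? YES
  n = 2024: C(2024, 10) = 310936101848269937576192656; 310936101848269937576192656 < 309485009821345068724781056? NO
  n = 2025: C(2025, 10) = 312479209053472269772600560; 312479209053472269772600560 < 309485009821345068724781056? NO
  n = 2026: C(2026, 10) = 314029205130126398094885285; 314029205130126398094885285 < 309485009821345068724781056? NO
The largest n with C(n, 10) < 309485009821345068724781056 is n = 2023 (where E[X] = 77349964071444621328860179/77371252455336267181195264 ≈ 0.9997249). Hence R_4(10) > 2023, i.e. R_4(10) ≥ 2024.

Largest n = 2023; hence R_4(10) > 2023.


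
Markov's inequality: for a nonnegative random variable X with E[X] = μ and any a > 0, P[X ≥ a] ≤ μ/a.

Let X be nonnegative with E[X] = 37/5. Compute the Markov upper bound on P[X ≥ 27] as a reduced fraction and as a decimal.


μ = E[X] = 37/5, a = 27.
Markov: P[X ≥ 27] ≤ μ/a = (37/5)/27 = 37/135.
Numerically: ≈ 0.2741.
(Since a = 27 > μ = 7.4000, the bound 37/135 is < 1 and informative.)

P[X ≥ 27] ≤ 37/135 ≈ 0.2741.


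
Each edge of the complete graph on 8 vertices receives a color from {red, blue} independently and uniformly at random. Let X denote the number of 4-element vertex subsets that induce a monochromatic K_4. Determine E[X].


Let X = Σ_S X_S over the C(8, 4) = 70 subsets S of size 4, where X_S = 1 if the K_4 on S is monochromatic.
For a fixed S, the K_4 on S has C(4, 2) = 6 edges. P[all 6 edges red] = (1/2)^6, and likewise for blue, so P[monochromatic] = 2·(1/2)^6 = 2^{1 − 6} = 1/32.
By linearity of expectation: E[X] = C(8, 4) · 2^{1 − 6} = 70 · 1/32 = 35/16.
Numerically: E[X] ≈ 2.1875.

E[X] = C(8,4)·2^(1−C(4,2)) = 35/16 ≈ 2.1875.
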